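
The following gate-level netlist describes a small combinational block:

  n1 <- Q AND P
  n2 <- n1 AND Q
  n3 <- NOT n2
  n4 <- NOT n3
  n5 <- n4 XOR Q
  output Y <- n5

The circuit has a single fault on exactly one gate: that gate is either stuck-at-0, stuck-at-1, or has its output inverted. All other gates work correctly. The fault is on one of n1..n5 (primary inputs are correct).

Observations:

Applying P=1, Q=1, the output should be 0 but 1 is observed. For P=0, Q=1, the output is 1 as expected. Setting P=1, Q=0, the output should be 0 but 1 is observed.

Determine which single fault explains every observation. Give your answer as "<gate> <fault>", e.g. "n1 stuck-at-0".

Fault-free values for test 1 (P=1, Q=1): n1=1, n2=1, n3=0, n4=1, n5=0, giving Y=0. Observed 1.
Test 1: faults giving observed 1 are {n1 stuck-at-0, n1 inverted output, n2 stuck-at-0, n2 inverted output, n3 stuck-at-1, n3 inverted output, n4 stuck-at-0, n4 inverted output, n5 stuck-at-1, n5 inverted output}.
Test 2 (P=0, Q=1): fault-free n1=0, n2=0, n3=1, n4=0, n5=1 → 1; observed 1. Eliminates n1 inverted output, n2 inverted output, n3 inverted output, n4 inverted output, n5 inverted output.
Test 3 (P=1, Q=0): fault-free n1=0, n2=0, n3=1, n4=0, n5=0 → 0; observed 1. Eliminates n1 stuck-at-0, n2 stuck-at-0, n3 stuck-at-1, n4 stuck-at-0.
Only n5 stuck-at-1 is consistent with every test.

n5 stuck-at-1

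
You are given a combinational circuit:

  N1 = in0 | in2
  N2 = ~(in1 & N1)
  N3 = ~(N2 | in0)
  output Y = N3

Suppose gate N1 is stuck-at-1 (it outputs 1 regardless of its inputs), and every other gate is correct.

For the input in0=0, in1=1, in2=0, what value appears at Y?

1

Propagate with N1 forced: N1=1 [stuck-at-1], N2=0, N3=1.
So Y = 1. (Without the fault it would be 0.)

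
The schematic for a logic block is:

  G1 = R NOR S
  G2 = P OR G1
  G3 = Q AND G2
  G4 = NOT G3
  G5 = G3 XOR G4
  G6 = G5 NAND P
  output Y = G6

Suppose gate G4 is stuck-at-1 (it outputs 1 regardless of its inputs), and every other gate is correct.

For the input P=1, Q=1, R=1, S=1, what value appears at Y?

Propagate with G4 forced: G1=0, G2=1, G3=1, G4=1 [stuck-at-1], G5=0, G6=1.
So Y = 1. (Without the fault it would be 0.)

1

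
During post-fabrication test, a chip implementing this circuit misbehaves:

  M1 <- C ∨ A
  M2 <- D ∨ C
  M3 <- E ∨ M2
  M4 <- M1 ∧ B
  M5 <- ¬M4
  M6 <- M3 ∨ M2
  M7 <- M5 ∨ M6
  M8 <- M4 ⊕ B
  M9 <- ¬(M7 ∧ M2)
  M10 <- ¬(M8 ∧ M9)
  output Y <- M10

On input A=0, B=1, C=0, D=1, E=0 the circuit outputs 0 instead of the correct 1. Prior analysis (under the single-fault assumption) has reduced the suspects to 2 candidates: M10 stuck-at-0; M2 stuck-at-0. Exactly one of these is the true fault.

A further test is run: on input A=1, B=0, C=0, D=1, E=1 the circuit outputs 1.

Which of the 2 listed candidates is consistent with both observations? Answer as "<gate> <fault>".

M2 stuck-at-0

Evaluate each candidate on input A=1, B=0, C=0, D=1, E=1:
  M10 stuck-at-0: M1=1, M2=1, M3=1, M4=0, M5=1, M6=1, M7=1, M8=0, M9=0, M10=0 [stuck-at-0] → 0 — eliminated
  M2 stuck-at-0: M1=1, M2=0 [stuck-at-0], M3=1, M4=0, M5=1, M6=1, M7=1, M8=0, M9=1, M10=1 → 1 — matches
Only M2 stuck-at-0 reproduces the observed 1.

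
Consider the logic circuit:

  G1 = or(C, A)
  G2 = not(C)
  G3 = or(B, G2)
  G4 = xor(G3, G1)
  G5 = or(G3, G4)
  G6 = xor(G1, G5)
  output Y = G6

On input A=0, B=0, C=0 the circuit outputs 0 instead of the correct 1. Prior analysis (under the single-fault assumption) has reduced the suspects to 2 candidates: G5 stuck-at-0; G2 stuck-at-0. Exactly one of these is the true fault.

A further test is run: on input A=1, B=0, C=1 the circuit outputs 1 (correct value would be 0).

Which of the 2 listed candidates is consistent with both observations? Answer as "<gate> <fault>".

Evaluate each candidate on input A=1, B=0, C=1:
  G5 stuck-at-0: G1=1, G2=0, G3=0, G4=1, G5=0 [stuck-at-0], G6=1 → 1 — matches
  G2 stuck-at-0: G1=1, G2=0 [stuck-at-0], G3=0, G4=1, G5=1, G6=0 → 0 — eliminated
Only G5 stuck-at-0 reproduces the observed 1.

G5 stuck-at-0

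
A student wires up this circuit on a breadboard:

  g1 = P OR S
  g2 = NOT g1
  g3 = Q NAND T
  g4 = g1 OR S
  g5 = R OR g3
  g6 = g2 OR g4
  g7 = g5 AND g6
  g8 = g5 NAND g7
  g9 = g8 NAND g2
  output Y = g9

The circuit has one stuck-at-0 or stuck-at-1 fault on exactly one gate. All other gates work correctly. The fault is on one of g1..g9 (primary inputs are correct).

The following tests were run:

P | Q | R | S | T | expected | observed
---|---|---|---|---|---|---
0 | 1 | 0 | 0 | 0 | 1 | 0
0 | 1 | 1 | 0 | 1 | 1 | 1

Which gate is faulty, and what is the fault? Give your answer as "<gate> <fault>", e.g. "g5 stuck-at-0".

Fault-free values for test 1 (P=0, Q=1, R=0, S=0, T=0): g1=0, g2=1, g3=1, g4=0, g5=1, g6=1, g7=1, g8=0, g9=1, giving Y=1. Observed 0.
Test 1: faults giving observed 0 are {g3 stuck-at-0, g5 stuck-at-0, g6 stuck-at-0, g7 stuck-at-0, g8 stuck-at-1, g9 stuck-at-0}.
Test 2 (P=0, Q=1, R=1, S=0, T=1): fault-free g1=0, g2=1, g3=0, g4=0, g5=1, g6=1, g7=1, g8=0, g9=1 → 1; observed 1. Eliminates g5 stuck-at-0, g6 stuck-at-0, g7 stuck-at-0, g8 stuck-at-1, g9 stuck-at-0.
Only g3 stuck-at-0 is consistent with every test.

g3 stuck-at-0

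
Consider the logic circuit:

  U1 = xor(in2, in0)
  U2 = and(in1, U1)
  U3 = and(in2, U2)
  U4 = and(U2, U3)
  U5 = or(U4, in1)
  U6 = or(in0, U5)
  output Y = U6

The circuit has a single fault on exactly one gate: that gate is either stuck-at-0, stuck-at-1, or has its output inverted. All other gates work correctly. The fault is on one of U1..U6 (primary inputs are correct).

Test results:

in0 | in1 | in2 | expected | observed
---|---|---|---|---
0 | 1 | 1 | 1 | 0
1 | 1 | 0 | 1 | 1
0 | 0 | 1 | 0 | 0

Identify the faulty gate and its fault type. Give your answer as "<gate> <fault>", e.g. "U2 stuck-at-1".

U5 stuck-at-0

Fault-free values for test 1 (in0=0, in1=1, in2=1): U1=1, U2=1, U3=1, U4=1, U5=1, U6=1, giving Y=1. Observed 0.
Test 1: faults giving observed 0 are {U5 stuck-at-0, U5 inverted output, U6 stuck-at-0, U6 inverted output}.
Test 2 (in0=1, in1=1, in2=0): fault-free U1=1, U2=1, U3=0, U4=0, U5=1, U6=1 → 1; observed 1. Eliminates U6 stuck-at-0, U6 inverted output.
Test 3 (in0=0, in1=0, in2=1): fault-free U1=1, U2=0, U3=0, U4=0, U5=0, U6=0 → 0; observed 0. Eliminates U5 inverted output.
Only U5 stuck-at-0 is consistent with every test.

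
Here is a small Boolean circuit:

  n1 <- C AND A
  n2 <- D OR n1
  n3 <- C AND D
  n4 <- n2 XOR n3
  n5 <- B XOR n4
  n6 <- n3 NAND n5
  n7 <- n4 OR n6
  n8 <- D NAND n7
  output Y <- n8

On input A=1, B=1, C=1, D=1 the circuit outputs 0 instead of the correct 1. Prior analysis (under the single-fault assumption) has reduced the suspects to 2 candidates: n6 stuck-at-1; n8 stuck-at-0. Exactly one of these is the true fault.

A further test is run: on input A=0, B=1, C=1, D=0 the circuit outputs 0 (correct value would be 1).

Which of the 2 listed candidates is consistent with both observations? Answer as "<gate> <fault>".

n8 stuck-at-0

Evaluate each candidate on input A=0, B=1, C=1, D=0:
  n6 stuck-at-1: n1=0, n2=0, n3=0, n4=0, n5=1, n6=1 [stuck-at-1], n7=1, n8=1 → 1 — eliminated
  n8 stuck-at-0: n1=0, n2=0, n3=0, n4=0, n5=1, n6=1, n7=1, n8=0 [stuck-at-0] → 0 — matches
Only n8 stuck-at-0 reproduces the observed 0.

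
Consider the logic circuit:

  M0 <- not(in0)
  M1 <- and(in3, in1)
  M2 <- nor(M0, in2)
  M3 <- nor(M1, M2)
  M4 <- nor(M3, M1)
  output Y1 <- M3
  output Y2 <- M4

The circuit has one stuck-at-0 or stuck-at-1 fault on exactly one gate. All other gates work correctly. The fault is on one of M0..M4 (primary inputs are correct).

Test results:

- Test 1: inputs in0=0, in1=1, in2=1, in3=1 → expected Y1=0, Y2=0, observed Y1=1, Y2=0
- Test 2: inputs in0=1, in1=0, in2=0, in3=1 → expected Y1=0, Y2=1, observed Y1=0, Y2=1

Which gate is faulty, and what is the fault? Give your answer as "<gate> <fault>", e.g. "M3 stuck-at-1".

Fault-free values for test 1 (in0=0, in1=1, in2=1, in3=1): M0=1, M1=1, M2=0, M3=0, M4=0, giving Y1=0, Y2=0. Observed Y1=1, Y2=0.
Test 1: faults giving observed Y1=1, Y2=0 are {M1 stuck-at-0, M3 stuck-at-1}.
Test 2 (in0=1, in1=0, in2=0, in3=1): fault-free M0=0, M1=0, M2=1, M3=0, M4=1 → Y1=0, Y2=1; observed Y1=0, Y2=1. Eliminates M3 stuck-at-1.
Only M1 stuck-at-0 is consistent with every test.

M1 stuck-at-0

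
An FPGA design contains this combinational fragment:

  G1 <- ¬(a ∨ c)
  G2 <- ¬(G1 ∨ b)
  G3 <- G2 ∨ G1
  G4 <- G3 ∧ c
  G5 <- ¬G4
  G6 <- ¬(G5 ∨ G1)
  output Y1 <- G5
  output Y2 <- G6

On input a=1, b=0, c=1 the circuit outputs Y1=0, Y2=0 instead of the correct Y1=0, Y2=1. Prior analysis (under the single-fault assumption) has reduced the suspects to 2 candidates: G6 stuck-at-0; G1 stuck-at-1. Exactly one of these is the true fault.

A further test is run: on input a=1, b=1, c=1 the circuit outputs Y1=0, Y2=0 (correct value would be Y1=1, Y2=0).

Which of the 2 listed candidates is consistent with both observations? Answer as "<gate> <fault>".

G1 stuck-at-1

Evaluate each candidate on input a=1, b=1, c=1:
  G6 stuck-at-0: G1=0, G2=0, G3=0, G4=0, G5=1, G6=0 [stuck-at-0] → Y1=1, Y2=0 — eliminated
  G1 stuck-at-1: G1=1 [stuck-at-1], G2=0, G3=1, G4=1, G5=0, G6=0 → Y1=0, Y2=0 — matches
Only G1 stuck-at-1 reproduces the observed Y1=0, Y2=0.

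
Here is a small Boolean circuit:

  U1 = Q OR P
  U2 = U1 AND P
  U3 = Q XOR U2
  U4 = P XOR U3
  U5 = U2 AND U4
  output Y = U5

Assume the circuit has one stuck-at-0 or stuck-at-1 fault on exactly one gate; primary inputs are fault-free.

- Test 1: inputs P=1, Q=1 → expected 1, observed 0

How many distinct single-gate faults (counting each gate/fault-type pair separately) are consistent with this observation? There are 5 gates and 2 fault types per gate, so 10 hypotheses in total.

Fault-free: U1=1, U2=1, U3=0, U4=1, U5=1 → 1. Observed 0.
  U1 stuck-at-0: output 0 ✓
  U1 stuck-at-1: output 1 ✗
  U2 stuck-at-0: output 0 ✓
  U2 stuck-at-1: output 1 ✗
  U3 stuck-at-0: output 1 ✗
  U3 stuck-at-1: output 0 ✓
  U4 stuck-at-0: output 0 ✓
  U4 stuck-at-1: output 1 ✗
  U5 stuck-at-0: output 0 ✓
  U5 stuck-at-1: output 1 ✗
Consistent faults: {U1 stuck-at-0, U2 stuck-at-0, U3 stuck-at-1, U4 stuck-at-0, U5 stuck-at-0} — 5 in all.

5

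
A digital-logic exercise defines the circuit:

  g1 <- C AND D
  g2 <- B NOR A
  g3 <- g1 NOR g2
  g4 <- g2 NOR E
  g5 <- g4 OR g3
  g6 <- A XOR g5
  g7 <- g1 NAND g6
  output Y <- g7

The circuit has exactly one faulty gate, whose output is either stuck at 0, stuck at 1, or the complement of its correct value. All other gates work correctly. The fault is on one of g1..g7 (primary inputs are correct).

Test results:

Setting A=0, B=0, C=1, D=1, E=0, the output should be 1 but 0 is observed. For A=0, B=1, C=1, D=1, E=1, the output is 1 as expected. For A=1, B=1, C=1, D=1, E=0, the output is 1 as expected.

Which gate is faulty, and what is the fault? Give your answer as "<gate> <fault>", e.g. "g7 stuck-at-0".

g2 stuck-at-0

Fault-free values for test 1 (A=0, B=0, C=1, D=1, E=0): g1=1, g2=1, g3=0, g4=0, g5=0, g6=0, g7=1, giving Y=1. Observed 0.
Test 1: faults giving observed 0 are {g2 stuck-at-0, g2 inverted output, g3 stuck-at-1, g3 inverted output, g4 stuck-at-1, g4 inverted output, g5 stuck-at-1, g5 inverted output, g6 stuck-at-1, g6 inverted output, g7 stuck-at-0, g7 inverted output}.
Test 2 (A=0, B=1, C=1, D=1, E=1): fault-free g1=1, g2=0, g3=0, g4=0, g5=0, g6=0, g7=1 → 1; observed 1. Eliminates g3 stuck-at-1, g3 inverted output, g4 stuck-at-1, g4 inverted output, g5 stuck-at-1, g5 inverted output, g6 stuck-at-1, g6 inverted output, g7 stuck-at-0, g7 inverted output.
Test 3 (A=1, B=1, C=1, D=1, E=0): fault-free g1=1, g2=0, g3=0, g4=1, g5=1, g6=0, g7=1 → 1; observed 1. Eliminates g2 inverted output.
Only g2 stuck-at-0 is consistent with every test.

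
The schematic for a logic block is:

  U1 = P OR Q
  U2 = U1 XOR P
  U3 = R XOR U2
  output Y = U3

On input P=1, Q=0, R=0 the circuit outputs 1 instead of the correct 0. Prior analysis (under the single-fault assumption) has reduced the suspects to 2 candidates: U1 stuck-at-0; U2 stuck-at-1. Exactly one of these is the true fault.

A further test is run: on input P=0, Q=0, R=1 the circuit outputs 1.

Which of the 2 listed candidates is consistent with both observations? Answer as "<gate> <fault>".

Evaluate each candidate on input P=0, Q=0, R=1:
  U1 stuck-at-0: U1=0 [stuck-at-0], U2=0, U3=1 → 1 — matches
  U2 stuck-at-1: U1=0, U2=1 [stuck-at-1], U3=0 → 0 — eliminated
Only U1 stuck-at-0 reproduces the observed 1.

U1 stuck-at-0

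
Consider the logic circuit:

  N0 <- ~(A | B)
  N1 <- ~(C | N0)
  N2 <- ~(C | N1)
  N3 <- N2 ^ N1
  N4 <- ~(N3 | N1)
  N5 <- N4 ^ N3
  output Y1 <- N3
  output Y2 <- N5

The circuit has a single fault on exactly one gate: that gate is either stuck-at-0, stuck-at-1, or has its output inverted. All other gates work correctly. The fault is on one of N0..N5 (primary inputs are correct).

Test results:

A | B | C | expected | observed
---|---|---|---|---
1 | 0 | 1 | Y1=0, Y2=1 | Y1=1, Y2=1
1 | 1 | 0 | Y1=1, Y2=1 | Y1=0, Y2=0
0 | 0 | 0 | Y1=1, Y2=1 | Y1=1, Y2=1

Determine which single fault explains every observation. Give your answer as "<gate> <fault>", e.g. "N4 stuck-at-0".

N2 stuck-at-1

Fault-free values for test 1 (A=1, B=0, C=1): N0=0, N1=0, N2=0, N3=0, N4=1, N5=1, giving Y1=0, Y2=1. Observed Y1=1, Y2=1.
Test 1: faults giving observed Y1=1, Y2=1 are {N1 stuck-at-1, N1 inverted output, N2 stuck-at-1, N2 inverted output, N3 stuck-at-1, N3 inverted output}.
Test 2 (A=1, B=1, C=0): fault-free N0=0, N1=1, N2=0, N3=1, N4=0, N5=1 → Y1=1, Y2=1; observed Y1=0, Y2=0. Eliminates N1 stuck-at-1, N1 inverted output, N3 stuck-at-1.
Test 3 (A=0, B=0, C=0): fault-free N0=1, N1=0, N2=1, N3=1, N4=0, N5=1 → Y1=1, Y2=1; observed Y1=1, Y2=1. Eliminates N2 inverted output, N3 inverted output.
Only N2 stuck-at-1 is consistent with every test.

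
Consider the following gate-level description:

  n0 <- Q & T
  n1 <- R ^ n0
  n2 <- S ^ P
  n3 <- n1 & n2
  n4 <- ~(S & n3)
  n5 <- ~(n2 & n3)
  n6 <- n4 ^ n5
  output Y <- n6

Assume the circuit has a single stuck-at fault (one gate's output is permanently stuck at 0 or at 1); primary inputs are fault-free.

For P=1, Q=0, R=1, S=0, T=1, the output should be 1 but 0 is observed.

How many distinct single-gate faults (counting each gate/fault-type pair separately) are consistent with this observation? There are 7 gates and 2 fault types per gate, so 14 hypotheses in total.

7

Fault-free: n0=0, n1=1, n2=1, n3=1, n4=1, n5=0, n6=1 → 1. Observed 0.
  n0 stuck-at-0: output 1 ✗
  n0 stuck-at-1: output 0 ✓
  n1 stuck-at-0: output 0 ✓
  n1 stuck-at-1: output 1 ✗
  n2 stuck-at-0: output 0 ✓
  n2 stuck-at-1: output 1 ✗
  n3 stuck-at-0: output 0 ✓
  n3 stuck-at-1: output 1 ✗
  n4 stuck-at-0: output 0 ✓
  n4 stuck-at-1: output 1 ✗
  n5 stuck-at-0: output 1 ✗
  n5 stuck-at-1: output 0 ✓
  n6 stuck-at-0: output 0 ✓
  n6 stuck-at-1: output 1 ✗
Consistent faults: {n0 stuck-at-1, n1 stuck-at-0, n2 stuck-at-0, n3 stuck-at-0, n4 stuck-at-0, n5 stuck-at-1, n6 stuck-at-0} — 7 in all.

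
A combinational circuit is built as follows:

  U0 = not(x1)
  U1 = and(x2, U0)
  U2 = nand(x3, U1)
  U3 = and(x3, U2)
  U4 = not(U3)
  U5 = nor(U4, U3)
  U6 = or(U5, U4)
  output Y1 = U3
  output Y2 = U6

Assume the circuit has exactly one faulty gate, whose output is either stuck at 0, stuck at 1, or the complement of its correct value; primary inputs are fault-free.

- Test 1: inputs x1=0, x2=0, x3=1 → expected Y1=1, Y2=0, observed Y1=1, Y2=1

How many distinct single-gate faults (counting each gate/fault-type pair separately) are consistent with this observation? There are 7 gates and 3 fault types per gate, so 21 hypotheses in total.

Fault-free: U0=1, U1=0, U2=1, U3=1, U4=0, U5=0, U6=0 → Y1=1, Y2=0. Observed Y1=1, Y2=1.
  U0: none of the 3 fault types match ✗
  U1: none of the 3 fault types match ✗
  U2: none of the 3 fault types match ✗
  U3: none of the 3 fault types match ✗
  U4: stuck-at-1, inverted output ✓; others ✗
  U5: stuck-at-1, inverted output ✓; others ✗
  U6: stuck-at-1, inverted output ✓; others ✗
Consistent faults: {U4 stuck-at-1, U4 inverted output, U5 stuck-at-1, U5 inverted output, U6 stuck-at-1, U6 inverted output} — 6 in all.

6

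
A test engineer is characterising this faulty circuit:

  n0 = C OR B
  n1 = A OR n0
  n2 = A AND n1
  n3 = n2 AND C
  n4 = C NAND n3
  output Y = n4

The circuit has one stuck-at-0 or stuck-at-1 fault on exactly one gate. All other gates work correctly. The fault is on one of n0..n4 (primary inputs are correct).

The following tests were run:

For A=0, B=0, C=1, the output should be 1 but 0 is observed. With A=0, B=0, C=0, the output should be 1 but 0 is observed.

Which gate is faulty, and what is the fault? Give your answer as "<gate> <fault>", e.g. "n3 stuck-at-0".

Fault-free values for test 1 (A=0, B=0, C=1): n0=1, n1=1, n2=0, n3=0, n4=1, giving Y=1. Observed 0.
Test 1: faults giving observed 0 are {n2 stuck-at-1, n3 stuck-at-1, n4 stuck-at-0}.
Test 2 (A=0, B=0, C=0): fault-free n0=0, n1=0, n2=0, n3=0, n4=1 → 1; observed 0. Eliminates n2 stuck-at-1, n3 stuck-at-1.
Only n4 stuck-at-0 is consistent with every test.

n4 stuck-at-0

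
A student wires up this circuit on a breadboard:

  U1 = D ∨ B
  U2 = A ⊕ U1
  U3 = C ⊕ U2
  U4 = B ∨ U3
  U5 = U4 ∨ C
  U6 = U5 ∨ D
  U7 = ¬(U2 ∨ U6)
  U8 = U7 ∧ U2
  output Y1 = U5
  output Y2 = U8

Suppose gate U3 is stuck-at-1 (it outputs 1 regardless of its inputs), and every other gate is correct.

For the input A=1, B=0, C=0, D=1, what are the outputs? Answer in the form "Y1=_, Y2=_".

Propagate with U3 forced: U1=1, U2=0, U3=1 [stuck-at-1], U4=1, U5=1, U6=1, U7=0, U8=0.
So the outputs are Y1=1, Y2=0. (Without the fault they would be Y1=0, Y2=0.)

Y1=1, Y2=0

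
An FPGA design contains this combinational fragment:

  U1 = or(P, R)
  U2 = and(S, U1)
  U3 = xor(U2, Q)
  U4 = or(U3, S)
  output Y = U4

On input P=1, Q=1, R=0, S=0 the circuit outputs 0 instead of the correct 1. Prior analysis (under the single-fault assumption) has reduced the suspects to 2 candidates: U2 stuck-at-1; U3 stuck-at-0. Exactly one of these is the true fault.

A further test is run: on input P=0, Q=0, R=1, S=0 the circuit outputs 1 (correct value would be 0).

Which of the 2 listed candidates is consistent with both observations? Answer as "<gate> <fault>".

Evaluate each candidate on input P=0, Q=0, R=1, S=0:
  U2 stuck-at-1: U1=1, U2=1 [stuck-at-1], U3=1, U4=1 → 1 — matches
  U3 stuck-at-0: U1=1, U2=0, U3=0 [stuck-at-0], U4=0 → 0 — eliminated
Only U2 stuck-at-1 reproduces the observed 1.

U2 stuck-at-1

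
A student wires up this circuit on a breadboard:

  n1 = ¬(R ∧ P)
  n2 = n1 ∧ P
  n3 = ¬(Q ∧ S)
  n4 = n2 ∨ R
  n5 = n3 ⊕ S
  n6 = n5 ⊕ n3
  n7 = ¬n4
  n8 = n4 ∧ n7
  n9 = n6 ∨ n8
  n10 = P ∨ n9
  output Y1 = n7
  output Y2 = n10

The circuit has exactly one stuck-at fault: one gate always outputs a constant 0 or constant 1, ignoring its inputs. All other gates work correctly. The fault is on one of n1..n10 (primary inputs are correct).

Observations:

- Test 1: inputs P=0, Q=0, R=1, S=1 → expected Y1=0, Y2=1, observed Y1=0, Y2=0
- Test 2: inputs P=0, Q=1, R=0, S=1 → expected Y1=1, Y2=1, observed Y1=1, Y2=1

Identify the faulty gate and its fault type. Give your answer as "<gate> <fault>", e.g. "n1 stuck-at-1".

Fault-free values for test 1 (P=0, Q=0, R=1, S=1): n1=1, n2=0, n3=1, n4=1, n5=0, n6=1, n7=0, n8=0, n9=1, n10=1, giving Y1=0, Y2=1. Observed Y1=0, Y2=0.
Test 1: faults giving observed Y1=0, Y2=0 are {n5 stuck-at-1, n6 stuck-at-0, n9 stuck-at-0, n10 stuck-at-0}.
Test 2 (P=0, Q=1, R=0, S=1): fault-free n1=1, n2=0, n3=0, n4=0, n5=1, n6=1, n7=1, n8=0, n9=1, n10=1 → Y1=1, Y2=1; observed Y1=1, Y2=1. Eliminates n6 stuck-at-0, n9 stuck-at-0, n10 stuck-at-0.
Only n5 stuck-at-1 is consistent with every test.

n5 stuck-at-1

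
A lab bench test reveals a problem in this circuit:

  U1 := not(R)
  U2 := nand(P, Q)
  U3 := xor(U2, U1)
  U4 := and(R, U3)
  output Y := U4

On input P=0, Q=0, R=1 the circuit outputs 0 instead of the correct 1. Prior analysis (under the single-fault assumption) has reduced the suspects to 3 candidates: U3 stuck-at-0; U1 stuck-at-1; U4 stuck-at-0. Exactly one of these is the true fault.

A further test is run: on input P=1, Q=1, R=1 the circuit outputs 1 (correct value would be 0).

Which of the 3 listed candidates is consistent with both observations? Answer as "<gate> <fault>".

U1 stuck-at-1

Evaluate each candidate on input P=1, Q=1, R=1:
  U3 stuck-at-0: U1=0, U2=0, U3=0 [stuck-at-0], U4=0 → 0 — eliminated
  U1 stuck-at-1: U1=1 [stuck-at-1], U2=0, U3=1, U4=1 → 1 — matches
  U4 stuck-at-0: U1=0, U2=0, U3=0, U4=0 [stuck-at-0] → 0 — eliminated
Only U1 stuck-at-1 reproduces the observed 1.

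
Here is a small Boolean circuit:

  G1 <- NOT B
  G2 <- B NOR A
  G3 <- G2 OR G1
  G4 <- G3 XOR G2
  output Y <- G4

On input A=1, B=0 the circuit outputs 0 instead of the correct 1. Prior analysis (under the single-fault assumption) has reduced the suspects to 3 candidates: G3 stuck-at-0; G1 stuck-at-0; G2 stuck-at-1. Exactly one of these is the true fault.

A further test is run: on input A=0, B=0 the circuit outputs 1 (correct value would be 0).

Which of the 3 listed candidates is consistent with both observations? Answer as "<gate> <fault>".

G3 stuck-at-0

Evaluate each candidate on input A=0, B=0:
  G3 stuck-at-0: G1=1, G2=1, G3=0 [stuck-at-0], G4=1 → 1 — matches
  G1 stuck-at-0: G1=0 [stuck-at-0], G2=1, G3=1, G4=0 → 0 — eliminated
  G2 stuck-at-1: G1=1, G2=1 [stuck-at-1], G3=1, G4=0 → 0 — eliminated
Only G3 stuck-at-0 reproduces the observed 1.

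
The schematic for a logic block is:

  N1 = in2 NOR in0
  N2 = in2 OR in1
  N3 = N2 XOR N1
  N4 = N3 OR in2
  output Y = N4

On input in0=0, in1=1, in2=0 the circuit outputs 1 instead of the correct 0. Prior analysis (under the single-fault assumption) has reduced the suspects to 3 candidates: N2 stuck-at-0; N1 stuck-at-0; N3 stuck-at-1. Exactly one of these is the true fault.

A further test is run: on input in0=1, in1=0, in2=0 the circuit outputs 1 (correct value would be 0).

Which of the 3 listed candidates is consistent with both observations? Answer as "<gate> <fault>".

Evaluate each candidate on input in0=1, in1=0, in2=0:
  N2 stuck-at-0: N1=0, N2=0 [stuck-at-0], N3=0, N4=0 → 0 — eliminated
  N1 stuck-at-0: N1=0 [stuck-at-0], N2=0, N3=0, N4=0 → 0 — eliminated
  N3 stuck-at-1: N1=0, N2=0, N3=1 [stuck-at-1], N4=1 → 1 — matches
Only N3 stuck-at-1 reproduces the observed 1.

N3 stuck-at-1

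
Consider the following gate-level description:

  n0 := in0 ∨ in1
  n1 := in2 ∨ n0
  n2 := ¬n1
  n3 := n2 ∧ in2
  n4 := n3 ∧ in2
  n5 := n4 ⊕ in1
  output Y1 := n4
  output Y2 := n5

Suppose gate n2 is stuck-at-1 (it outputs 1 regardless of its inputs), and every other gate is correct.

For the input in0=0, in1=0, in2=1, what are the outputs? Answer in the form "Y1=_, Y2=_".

Y1=1, Y2=1

Propagate with n2 forced: n0=0, n1=1, n2=1 [stuck-at-1], n3=1, n4=1, n5=1.
So the outputs are Y1=1, Y2=1. (Without the fault they would be Y1=0, Y2=0.)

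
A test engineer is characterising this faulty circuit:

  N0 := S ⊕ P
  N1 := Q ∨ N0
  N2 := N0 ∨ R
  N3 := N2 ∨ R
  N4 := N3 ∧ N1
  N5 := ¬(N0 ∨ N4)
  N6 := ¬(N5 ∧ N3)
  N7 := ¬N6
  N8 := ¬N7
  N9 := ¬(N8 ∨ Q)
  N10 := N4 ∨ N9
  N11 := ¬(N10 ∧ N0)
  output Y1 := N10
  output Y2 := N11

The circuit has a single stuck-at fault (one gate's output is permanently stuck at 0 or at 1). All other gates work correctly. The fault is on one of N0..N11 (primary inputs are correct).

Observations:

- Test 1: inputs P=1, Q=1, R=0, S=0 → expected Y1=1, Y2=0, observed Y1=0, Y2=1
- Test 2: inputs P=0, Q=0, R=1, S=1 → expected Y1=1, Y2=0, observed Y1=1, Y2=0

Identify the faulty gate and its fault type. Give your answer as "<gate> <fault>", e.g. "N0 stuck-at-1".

Fault-free values for test 1 (P=1, Q=1, R=0, S=0): N0=1, N1=1, N2=1, N3=1, N4=1, N5=0, N6=1, N7=0, N8=1, N9=0, N10=1, N11=0, giving Y1=1, Y2=0. Observed Y1=0, Y2=1.
Test 1: faults giving observed Y1=0, Y2=1 are {N0 stuck-at-0, N1 stuck-at-0, N2 stuck-at-0, N3 stuck-at-0, N4 stuck-at-0, N10 stuck-at-0}.
Test 2 (P=0, Q=0, R=1, S=1): fault-free N0=1, N1=1, N2=1, N3=1, N4=1, N5=0, N6=1, N7=0, N8=1, N9=0, N10=1, N11=0 → Y1=1, Y2=0; observed Y1=1, Y2=0. Eliminates N0 stuck-at-0, N1 stuck-at-0, N3 stuck-at-0, N4 stuck-at-0, N10 stuck-at-0.
Only N2 stuck-at-0 is consistent with every test.

N2 stuck-at-0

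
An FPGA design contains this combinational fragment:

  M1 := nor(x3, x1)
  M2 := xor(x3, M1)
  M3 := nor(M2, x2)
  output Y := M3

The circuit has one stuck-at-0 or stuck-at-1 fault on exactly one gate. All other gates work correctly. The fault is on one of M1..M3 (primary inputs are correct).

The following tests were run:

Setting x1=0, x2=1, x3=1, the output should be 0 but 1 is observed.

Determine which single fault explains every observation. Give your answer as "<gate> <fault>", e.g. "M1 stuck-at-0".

Fault-free values for test 1 (x1=0, x2=1, x3=1): M1=0, M2=1, M3=0, giving Y=0. Observed 1.
Test 1: faults giving observed 1 are {M3 stuck-at-1}.
Only M3 stuck-at-1 is consistent with every test.

M3 stuck-at-1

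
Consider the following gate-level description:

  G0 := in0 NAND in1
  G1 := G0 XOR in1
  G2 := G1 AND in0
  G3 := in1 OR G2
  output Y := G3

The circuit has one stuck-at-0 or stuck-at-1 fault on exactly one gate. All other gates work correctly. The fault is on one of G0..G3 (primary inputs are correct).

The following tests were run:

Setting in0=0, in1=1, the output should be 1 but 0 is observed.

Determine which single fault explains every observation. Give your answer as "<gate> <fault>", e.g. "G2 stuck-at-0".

Fault-free values for test 1 (in0=0, in1=1): G0=1, G1=0, G2=0, G3=1, giving Y=1. Observed 0.
Test 1: faults giving observed 0 are {G3 stuck-at-0}.
Only G3 stuck-at-0 is consistent with every test.

G3 stuck-at-0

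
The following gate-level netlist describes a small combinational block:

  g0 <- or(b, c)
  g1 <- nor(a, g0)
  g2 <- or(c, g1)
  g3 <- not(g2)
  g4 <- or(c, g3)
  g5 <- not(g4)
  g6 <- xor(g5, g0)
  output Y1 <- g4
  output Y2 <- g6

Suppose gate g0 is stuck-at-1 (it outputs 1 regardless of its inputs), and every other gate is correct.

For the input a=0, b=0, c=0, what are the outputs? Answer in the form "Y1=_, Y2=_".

Propagate with g0 forced: g0=1 [stuck-at-1], g1=0, g2=0, g3=1, g4=1, g5=0, g6=1.
So the outputs are Y1=1, Y2=1. (Without the fault they would be Y1=0, Y2=1.)

Y1=1, Y2=1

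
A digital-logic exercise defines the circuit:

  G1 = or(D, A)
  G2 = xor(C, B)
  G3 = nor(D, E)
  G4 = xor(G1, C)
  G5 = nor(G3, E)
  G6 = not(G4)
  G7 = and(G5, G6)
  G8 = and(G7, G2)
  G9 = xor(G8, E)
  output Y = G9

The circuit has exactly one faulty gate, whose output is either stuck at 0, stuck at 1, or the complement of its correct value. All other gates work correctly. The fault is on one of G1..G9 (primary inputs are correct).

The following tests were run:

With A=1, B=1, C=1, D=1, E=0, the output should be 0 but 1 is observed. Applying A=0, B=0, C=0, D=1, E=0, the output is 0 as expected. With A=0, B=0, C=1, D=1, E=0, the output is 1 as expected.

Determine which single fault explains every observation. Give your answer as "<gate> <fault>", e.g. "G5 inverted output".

Fault-free values for test 1 (A=1, B=1, C=1, D=1, E=0): G1=1, G2=0, G3=0, G4=0, G5=1, G6=1, G7=1, G8=0, G9=0, giving Y=0. Observed 1.
Test 1: faults giving observed 1 are {G2 stuck-at-1, G2 inverted output, G8 stuck-at-1, G8 inverted output, G9 stuck-at-1, G9 inverted output}.
Test 2 (A=0, B=0, C=0, D=1, E=0): fault-free G1=1, G2=0, G3=0, G4=1, G5=1, G6=0, G7=0, G8=0, G9=0 → 0; observed 0. Eliminates G8 stuck-at-1, G8 inverted output, G9 stuck-at-1, G9 inverted output.
Test 3 (A=0, B=0, C=1, D=1, E=0): fault-free G1=1, G2=1, G3=0, G4=0, G5=1, G6=1, G7=1, G8=1, G9=1 → 1; observed 1. Eliminates G2 inverted output.
Only G2 stuck-at-1 is consistent with every test.

G2 stuck-at-1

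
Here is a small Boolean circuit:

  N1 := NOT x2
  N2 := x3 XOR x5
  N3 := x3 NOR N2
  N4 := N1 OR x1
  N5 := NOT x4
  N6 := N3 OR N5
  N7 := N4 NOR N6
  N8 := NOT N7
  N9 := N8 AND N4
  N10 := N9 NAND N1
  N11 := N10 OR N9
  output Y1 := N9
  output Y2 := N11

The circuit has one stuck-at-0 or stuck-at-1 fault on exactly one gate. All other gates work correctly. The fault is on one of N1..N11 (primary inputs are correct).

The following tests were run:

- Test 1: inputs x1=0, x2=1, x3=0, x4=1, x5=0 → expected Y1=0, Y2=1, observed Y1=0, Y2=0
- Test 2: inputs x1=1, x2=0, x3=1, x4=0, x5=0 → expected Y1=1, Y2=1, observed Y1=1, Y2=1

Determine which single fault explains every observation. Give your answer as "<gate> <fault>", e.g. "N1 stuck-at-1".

N10 stuck-at-0

Fault-free values for test 1 (x1=0, x2=1, x3=0, x4=1, x5=0): N1=0, N2=0, N3=1, N4=0, N5=0, N6=1, N7=0, N8=1, N9=0, N10=1, N11=1, giving Y1=0, Y2=1. Observed Y1=0, Y2=0.
Test 1: faults giving observed Y1=0, Y2=0 are {N10 stuck-at-0, N11 stuck-at-0}.
Test 2 (x1=1, x2=0, x3=1, x4=0, x5=0): fault-free N1=1, N2=1, N3=0, N4=1, N5=1, N6=1, N7=0, N8=1, N9=1, N10=0, N11=1 → Y1=1, Y2=1; observed Y1=1, Y2=1. Eliminates N11 stuck-at-0.
Only N10 stuck-at-0 is consistent with every test.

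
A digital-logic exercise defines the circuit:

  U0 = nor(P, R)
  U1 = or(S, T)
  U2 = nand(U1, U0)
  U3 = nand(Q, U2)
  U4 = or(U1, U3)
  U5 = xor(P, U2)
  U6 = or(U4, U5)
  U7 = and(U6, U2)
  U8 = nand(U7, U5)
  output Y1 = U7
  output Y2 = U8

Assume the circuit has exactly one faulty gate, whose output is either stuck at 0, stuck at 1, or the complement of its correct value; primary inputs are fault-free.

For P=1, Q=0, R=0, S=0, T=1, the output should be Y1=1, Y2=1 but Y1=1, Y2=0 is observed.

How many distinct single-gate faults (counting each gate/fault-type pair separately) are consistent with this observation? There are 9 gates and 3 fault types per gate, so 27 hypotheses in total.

Fault-free: U0=0, U1=1, U2=1, U3=1, U4=1, U5=0, U6=1, U7=1, U8=1 → Y1=1, Y2=1. Observed Y1=1, Y2=0.
  U0: none of the 3 fault types match ✗
  U1: none of the 3 fault types match ✗
  U2: none of the 3 fault types match ✗
  U3: none of the 3 fault types match ✗
  U4: none of the 3 fault types match ✗
  U5: stuck-at-1, inverted output ✓; others ✗
  U6: none of the 3 fault types match ✗
  U7: none of the 3 fault types match ✗
  U8: stuck-at-0, inverted output ✓; others ✗
Consistent faults: {U5 stuck-at-1, U5 inverted output, U8 stuck-at-0, U8 inverted output} — 4 in all.

4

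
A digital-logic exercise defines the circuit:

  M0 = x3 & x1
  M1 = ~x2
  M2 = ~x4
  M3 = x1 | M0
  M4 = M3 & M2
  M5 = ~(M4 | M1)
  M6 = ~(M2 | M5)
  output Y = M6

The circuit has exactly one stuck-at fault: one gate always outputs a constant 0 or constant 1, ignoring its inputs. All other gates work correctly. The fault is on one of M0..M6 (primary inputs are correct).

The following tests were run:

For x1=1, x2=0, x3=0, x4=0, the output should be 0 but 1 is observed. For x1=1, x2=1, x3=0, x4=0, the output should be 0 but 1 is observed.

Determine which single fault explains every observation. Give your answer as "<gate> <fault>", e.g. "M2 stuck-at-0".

M6 stuck-at-1

Fault-free values for test 1 (x1=1, x2=0, x3=0, x4=0): M0=0, M1=1, M2=1, M3=1, M4=1, M5=0, M6=0, giving Y=0. Observed 1.
Test 1: faults giving observed 1 are {M2 stuck-at-0, M6 stuck-at-1}.
Test 2 (x1=1, x2=1, x3=0, x4=0): fault-free M0=0, M1=0, M2=1, M3=1, M4=1, M5=0, M6=0 → 0; observed 1. Eliminates M2 stuck-at-0.
Only M6 stuck-at-1 is consistent with every test.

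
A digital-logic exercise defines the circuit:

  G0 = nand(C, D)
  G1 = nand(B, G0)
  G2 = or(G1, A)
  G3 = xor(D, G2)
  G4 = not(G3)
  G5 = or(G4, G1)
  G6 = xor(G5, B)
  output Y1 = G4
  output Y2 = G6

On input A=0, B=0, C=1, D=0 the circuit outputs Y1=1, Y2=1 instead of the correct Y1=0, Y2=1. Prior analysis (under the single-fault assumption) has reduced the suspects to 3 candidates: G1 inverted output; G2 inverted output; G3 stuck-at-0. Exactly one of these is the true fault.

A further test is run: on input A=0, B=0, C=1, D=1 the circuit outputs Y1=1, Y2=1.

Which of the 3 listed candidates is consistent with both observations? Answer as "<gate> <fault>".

G3 stuck-at-0

Evaluate each candidate on input A=0, B=0, C=1, D=1:
  G1 inverted output: G0=0, G1=0 [inverted output], G2=0, G3=1, G4=0, G5=0, G6=0 → Y1=0, Y2=0 — eliminated
  G2 inverted output: G0=0, G1=1, G2=0 [inverted output], G3=1, G4=0, G5=1, G6=1 → Y1=0, Y2=1 — eliminated
  G3 stuck-at-0: G0=0, G1=1, G2=1, G3=0 [stuck-at-0], G4=1, G5=1, G6=1 → Y1=1, Y2=1 — matches
Only G3 stuck-at-0 reproduces the observed Y1=1, Y2=1.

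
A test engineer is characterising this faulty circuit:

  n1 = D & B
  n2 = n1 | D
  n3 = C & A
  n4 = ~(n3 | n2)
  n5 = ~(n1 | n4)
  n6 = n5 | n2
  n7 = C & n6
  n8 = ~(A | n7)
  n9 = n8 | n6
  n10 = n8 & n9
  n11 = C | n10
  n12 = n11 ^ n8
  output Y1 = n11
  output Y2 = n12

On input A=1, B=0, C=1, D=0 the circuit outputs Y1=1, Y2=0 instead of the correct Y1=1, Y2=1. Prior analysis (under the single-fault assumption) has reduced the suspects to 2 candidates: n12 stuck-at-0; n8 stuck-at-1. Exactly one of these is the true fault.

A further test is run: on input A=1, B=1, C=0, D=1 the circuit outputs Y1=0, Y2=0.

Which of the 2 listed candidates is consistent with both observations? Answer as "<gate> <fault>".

Evaluate each candidate on input A=1, B=1, C=0, D=1:
  n12 stuck-at-0: n1=1, n2=1, n3=0, n4=0, n5=0, n6=1, n7=0, n8=0, n9=1, n10=0, n11=0, n12=0 [stuck-at-0] → Y1=0, Y2=0 — matches
  n8 stuck-at-1: n1=1, n2=1, n3=0, n4=0, n5=0, n6=1, n7=0, n8=1 [stuck-at-1], n9=1, n10=1, n11=1, n12=0 → Y1=1, Y2=0 — eliminated
Only n12 stuck-at-0 reproduces the observed Y1=0, Y2=0.

n12 stuck-at-0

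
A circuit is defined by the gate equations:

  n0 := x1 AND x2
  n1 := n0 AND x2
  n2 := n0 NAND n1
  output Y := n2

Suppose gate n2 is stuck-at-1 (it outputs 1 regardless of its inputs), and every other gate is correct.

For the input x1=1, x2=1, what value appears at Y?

1

Propagate with n2 forced: n0=1, n1=1, n2=1 [stuck-at-1].
So Y = 1. (Without the fault it would be 0.)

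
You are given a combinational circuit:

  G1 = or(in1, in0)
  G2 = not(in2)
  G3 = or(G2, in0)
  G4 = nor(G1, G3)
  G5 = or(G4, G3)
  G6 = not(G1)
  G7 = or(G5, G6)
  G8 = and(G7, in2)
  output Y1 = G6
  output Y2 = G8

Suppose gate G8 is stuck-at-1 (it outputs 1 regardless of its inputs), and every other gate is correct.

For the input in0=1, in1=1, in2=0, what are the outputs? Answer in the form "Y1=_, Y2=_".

Y1=0, Y2=1

Propagate with G8 forced: G1=1, G2=1, G3=1, G4=0, G5=1, G6=0, G7=1, G8=1 [stuck-at-1].
So the outputs are Y1=0, Y2=1. (Without the fault they would be Y1=0, Y2=0.)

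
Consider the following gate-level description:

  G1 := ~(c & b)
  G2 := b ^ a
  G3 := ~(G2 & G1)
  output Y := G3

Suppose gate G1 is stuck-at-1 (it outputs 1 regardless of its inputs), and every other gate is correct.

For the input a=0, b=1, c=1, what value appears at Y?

0

Propagate with G1 forced: G1=1 [stuck-at-1], G2=1, G3=0.
So Y = 0. (Without the fault it would be 1.)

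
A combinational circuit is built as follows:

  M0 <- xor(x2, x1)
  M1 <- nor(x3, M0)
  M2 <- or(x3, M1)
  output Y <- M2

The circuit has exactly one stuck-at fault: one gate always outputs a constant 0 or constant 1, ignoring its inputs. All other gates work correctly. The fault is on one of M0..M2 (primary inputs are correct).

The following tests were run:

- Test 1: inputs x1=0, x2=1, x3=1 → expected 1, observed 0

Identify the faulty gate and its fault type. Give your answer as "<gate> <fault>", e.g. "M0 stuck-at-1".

Fault-free values for test 1 (x1=0, x2=1, x3=1): M0=1, M1=0, M2=1, giving Y=1. Observed 0.
Test 1: faults giving observed 0 are {M2 stuck-at-0}.
Only M2 stuck-at-0 is consistent with every test.

M2 stuck-at-0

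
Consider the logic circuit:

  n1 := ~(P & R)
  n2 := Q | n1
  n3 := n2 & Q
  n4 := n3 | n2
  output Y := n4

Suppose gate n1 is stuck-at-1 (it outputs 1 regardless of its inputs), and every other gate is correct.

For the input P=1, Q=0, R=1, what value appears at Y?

Propagate with n1 forced: n1=1 [stuck-at-1], n2=1, n3=0, n4=1.
So Y = 1. (Without the fault it would be 0.)

1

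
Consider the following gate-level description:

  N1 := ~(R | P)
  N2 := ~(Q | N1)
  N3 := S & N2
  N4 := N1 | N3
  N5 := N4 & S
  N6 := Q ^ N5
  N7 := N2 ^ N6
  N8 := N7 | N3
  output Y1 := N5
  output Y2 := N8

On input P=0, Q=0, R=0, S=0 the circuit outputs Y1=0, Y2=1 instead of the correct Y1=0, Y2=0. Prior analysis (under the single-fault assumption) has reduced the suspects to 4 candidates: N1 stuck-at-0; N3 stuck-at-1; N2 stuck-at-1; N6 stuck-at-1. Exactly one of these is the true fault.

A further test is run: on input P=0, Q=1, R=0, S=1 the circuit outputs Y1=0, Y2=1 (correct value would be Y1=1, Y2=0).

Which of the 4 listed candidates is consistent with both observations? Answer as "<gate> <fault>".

Evaluate each candidate on input P=0, Q=1, R=0, S=1:
  N1 stuck-at-0: N1=0 [stuck-at-0], N2=0, N3=0, N4=0, N5=0, N6=1, N7=1, N8=1 → Y1=0, Y2=1 — matches
  N3 stuck-at-1: N1=1, N2=0, N3=1 [stuck-at-1], N4=1, N5=1, N6=0, N7=0, N8=1 → Y1=1, Y2=1 — eliminated
  N2 stuck-at-1: N1=1, N2=1 [stuck-at-1], N3=1, N4=1, N5=1, N6=0, N7=1, N8=1 → Y1=1, Y2=1 — eliminated
  N6 stuck-at-1: N1=1, N2=0, N3=0, N4=1, N5=1, N6=1 [stuck-at-1], N7=1, N8=1 → Y1=1, Y2=1 — eliminated
Only N1 stuck-at-0 reproduces the observed Y1=0, Y2=1.

N1 stuck-at-0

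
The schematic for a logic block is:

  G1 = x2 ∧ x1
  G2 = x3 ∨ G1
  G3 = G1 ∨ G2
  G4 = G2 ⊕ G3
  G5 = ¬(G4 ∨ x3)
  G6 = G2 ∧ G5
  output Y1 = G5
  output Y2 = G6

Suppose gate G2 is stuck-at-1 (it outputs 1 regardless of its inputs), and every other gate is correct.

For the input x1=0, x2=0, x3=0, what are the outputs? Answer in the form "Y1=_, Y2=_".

Y1=1, Y2=1

Propagate with G2 forced: G1=0, G2=1 [stuck-at-1], G3=1, G4=0, G5=1, G6=1.
So the outputs are Y1=1, Y2=1. (Without the fault they would be Y1=1, Y2=0.)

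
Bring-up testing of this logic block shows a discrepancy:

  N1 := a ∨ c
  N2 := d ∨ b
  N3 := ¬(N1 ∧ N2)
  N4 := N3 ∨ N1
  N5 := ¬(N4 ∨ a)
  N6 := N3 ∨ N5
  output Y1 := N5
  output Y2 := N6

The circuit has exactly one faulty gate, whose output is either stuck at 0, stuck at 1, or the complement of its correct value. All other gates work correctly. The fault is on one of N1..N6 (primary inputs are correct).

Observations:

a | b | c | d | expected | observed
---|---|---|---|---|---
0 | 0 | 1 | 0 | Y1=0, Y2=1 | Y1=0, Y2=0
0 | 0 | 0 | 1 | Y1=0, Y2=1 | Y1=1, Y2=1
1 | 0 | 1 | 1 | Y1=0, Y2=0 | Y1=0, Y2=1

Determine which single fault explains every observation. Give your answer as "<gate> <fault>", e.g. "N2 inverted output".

N3 inverted output

Fault-free values for test 1 (a=0, b=0, c=1, d=0): N1=1, N2=0, N3=1, N4=1, N5=0, N6=1, giving Y1=0, Y2=1. Observed Y1=0, Y2=0.
Test 1: faults giving observed Y1=0, Y2=0 are {N2 stuck-at-1, N2 inverted output, N3 stuck-at-0, N3 inverted output, N6 stuck-at-0, N6 inverted output}.
Test 2 (a=0, b=0, c=0, d=1): fault-free N1=0, N2=1, N3=1, N4=1, N5=0, N6=1 → Y1=0, Y2=1; observed Y1=1, Y2=1. Eliminates N2 stuck-at-1, N2 inverted output, N6 stuck-at-0, N6 inverted output.
Test 3 (a=1, b=0, c=1, d=1): fault-free N1=1, N2=1, N3=0, N4=1, N5=0, N6=0 → Y1=0, Y2=0; observed Y1=0, Y2=1. Eliminates N3 stuck-at-0.
Only N3 inverted output is consistent with every test.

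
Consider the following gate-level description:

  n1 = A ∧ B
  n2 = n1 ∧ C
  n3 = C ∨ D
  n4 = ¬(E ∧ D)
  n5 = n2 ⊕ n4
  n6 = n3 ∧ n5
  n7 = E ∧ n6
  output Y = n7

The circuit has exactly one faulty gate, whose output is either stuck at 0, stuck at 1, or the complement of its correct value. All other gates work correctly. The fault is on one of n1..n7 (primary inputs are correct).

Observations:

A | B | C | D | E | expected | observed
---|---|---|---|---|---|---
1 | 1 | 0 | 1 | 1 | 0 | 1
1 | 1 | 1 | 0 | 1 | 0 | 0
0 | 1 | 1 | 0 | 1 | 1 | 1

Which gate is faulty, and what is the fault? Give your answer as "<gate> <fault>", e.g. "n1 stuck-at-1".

Fault-free values for test 1 (A=1, B=1, C=0, D=1, E=1): n1=1, n2=0, n3=1, n4=0, n5=0, n6=0, n7=0, giving Y=0. Observed 1.
Test 1: faults giving observed 1 are {n2 stuck-at-1, n2 inverted output, n4 stuck-at-1, n4 inverted output, n5 stuck-at-1, n5 inverted output, n6 stuck-at-1, n6 inverted output, n7 stuck-at-1, n7 inverted output}.
Test 2 (A=1, B=1, C=1, D=0, E=1): fault-free n1=1, n2=1, n3=1, n4=1, n5=0, n6=0, n7=0 → 0; observed 0. Eliminates n2 inverted output, n4 inverted output, n5 stuck-at-1, n5 inverted output, n6 stuck-at-1, n6 inverted output, n7 stuck-at-1, n7 inverted output.
Test 3 (A=0, B=1, C=1, D=0, E=1): fault-free n1=0, n2=0, n3=1, n4=1, n5=1, n6=1, n7=1 → 1; observed 1. Eliminates n2 stuck-at-1.
Only n4 stuck-at-1 is consistent with every test.

n4 stuck-at-1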